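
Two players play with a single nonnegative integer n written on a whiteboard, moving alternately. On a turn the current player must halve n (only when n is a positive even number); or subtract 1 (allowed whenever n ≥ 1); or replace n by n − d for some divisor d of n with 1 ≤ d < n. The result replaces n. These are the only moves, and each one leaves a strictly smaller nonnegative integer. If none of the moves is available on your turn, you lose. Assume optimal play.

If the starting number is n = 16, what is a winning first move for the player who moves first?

Build the W/L table. Terminal = L. A non-terminal position is W if it has a move to some L; otherwise it is L.
n=0: no move → L
n=1: →0(L), so W
n=2: →1(W) only, which is W, so L
n=3: →2(L), so W
n=4: →2(L), so W
n=5: →4(W) only, which is W, so L
n=6: →5(L), so W
n=7: →6(W) only, which is W, so L
n=8: →7(L), so W
n=9: →6(W), 8(W) — all W, so L
n=10: →5(L), so W
n=11: →10(W) only, which is W, so L
n=12: →9(L), so W
n=13: →12(W) only, which is W, so L
n=14: →7(L), so W
n=15: →10(W), 12(W), 14(W) — all W, so L
n=16: →15(L), so W
From 16, the L positions reachable in one move are: 15.

Move to 15.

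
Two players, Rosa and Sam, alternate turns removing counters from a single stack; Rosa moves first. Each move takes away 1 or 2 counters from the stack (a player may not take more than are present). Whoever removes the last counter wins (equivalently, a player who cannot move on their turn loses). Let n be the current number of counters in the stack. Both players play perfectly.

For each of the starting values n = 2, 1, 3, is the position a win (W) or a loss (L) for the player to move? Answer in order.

2: W, 1: W, 3: L

Compute win/loss labels from the base case upward. A position with no move is L. Any other position is W if it can reach an L in one move, else L.
n=0: no move → L
n=1: reaches L-position 0 → W
n=2: reaches L-position 0 → W
n=3: only reaches 2(W), 1(W), all W → L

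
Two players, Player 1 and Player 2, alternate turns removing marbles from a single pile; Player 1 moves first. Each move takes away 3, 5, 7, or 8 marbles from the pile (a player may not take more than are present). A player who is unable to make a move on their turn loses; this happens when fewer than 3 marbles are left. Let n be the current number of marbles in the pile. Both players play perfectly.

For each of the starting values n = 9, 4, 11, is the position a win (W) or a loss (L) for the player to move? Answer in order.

Build the W/L table. Terminal = L. A non-terminal position is W if it has a move to some L; otherwise it is L.
n=0: no move → L
n=1: no move → L
n=2: no move → L
n=3: →0(L), so W
n=4: →1(L), so W
n=5: →2(L), so W
n=6: →1(L), so W
n=7: →2(L), so W
n=8: →1(L), so W
n=9: →2(L), so W
n=10: →2(L), so W
n=11: →8(W), 6(W), 4(W), 3(W) — all W, so L

9: W, 4: W, 11: L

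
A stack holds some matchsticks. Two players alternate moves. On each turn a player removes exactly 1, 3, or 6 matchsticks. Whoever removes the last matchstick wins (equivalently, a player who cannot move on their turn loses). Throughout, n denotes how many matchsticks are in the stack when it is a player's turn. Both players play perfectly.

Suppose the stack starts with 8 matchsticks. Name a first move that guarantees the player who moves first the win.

Label each position W (a win for the player to move) or L (a loss). A position with no legal move is L; any other position is W exactly when some move reaches an L, and L when every move reaches a W.
n=0: no move → L
n=1: reaches L-position 0 → W
n=2: only reaches 1(W), which is W → L
n=3: reaches L-position 2 → W
n=4: only reaches 3(W), 1(W), all W → L
n=5: reaches L-position 4 → W
n=6: reaches L-position 0 → W
n=7: reaches L-position 4 → W
n=8: reaches L-position 2 → W
From 8, the L positions reachable in one move are: 2.

Remove 6, leaving 2.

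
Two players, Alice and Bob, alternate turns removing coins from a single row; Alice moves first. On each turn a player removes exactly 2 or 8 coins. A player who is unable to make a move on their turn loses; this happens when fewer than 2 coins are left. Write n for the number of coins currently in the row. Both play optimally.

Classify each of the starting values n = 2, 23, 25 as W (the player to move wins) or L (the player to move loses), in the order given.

Build the W/L table. Terminal = L. A non-terminal position is W if it has a move to some L; otherwise it is L.
n=0: no move → L
n=1: no move → L
n=2: →0(L), so W
n=3: →1(L), so W
n=4: →2(W) only, which is W, so L
n=5: →3(W) only, which is W, so L
n=6: →4(L), so W
n=7: →5(L), so W
n=8: →0(L), so W
n=9: →1(L), so W
n=10: →8(W), 2(W) — all W, so L
n=11: →9(W), 3(W) — all W, so L
n=12: →10(L), so W
n=13: →11(L), so W
n=14: →12(W), 6(W) — all W, so L
n=15: →13(W), 7(W) — all W, so L
n=16: →14(L), so W
n=17: →15(L), so W
n=18: →10(L), so W
n=19: →11(L), so W
n=20: →18(W), 12(W) — all W, so L
n=21: →19(W), 13(W) — all W, so L
n=22: →20(L), so W
n=23: →21(L), so W
n=24: →22(W), 16(W) — all W, so L
n=25: →23(W), 17(W) — all W, so L

2: W, 23: W, 25: L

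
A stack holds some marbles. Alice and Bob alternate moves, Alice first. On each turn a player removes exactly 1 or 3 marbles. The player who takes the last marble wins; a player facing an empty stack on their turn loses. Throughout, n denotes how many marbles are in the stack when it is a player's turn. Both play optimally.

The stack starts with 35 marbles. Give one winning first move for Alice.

Remove 1, leaving 34.

Use the standard recursion: the mover loses at a terminal position; elsewhere, the mover wins exactly when some move hands the opponent an L position.
n=0: no move → L
n=1: reaches L-position 0 → W
n=2: only reaches 1(W), which is W → L
n=3: reaches L-position 2 → W
n=4: only reaches 3(W), 1(W), all W → L
n=5: reaches L-position 4 → W
n=6: only reaches 5(W), 3(W), all W → L
n=7: reaches L-position 6 → W
n=8: only reaches 7(W), 5(W), all W → L
n=9: reaches L-position 8 → W
n=10: only reaches 9(W), 7(W), all W → L
n=11: reaches L-position 10 → W
n=12: only reaches 11(W), 9(W), all W → L
n=13: reaches L-position 12 → W
n=14: only reaches 13(W), 11(W), all W → L
n=15: reaches L-position 14 → W
n=16: only reaches 15(W), 13(W), all W → L
n=17: reaches L-position 16 → W
n=18: only reaches 17(W), 15(W), all W → L
n=19: reaches L-position 18 → W
n=20: only reaches 19(W), 17(W), all W → L
n=21: reaches L-position 20 → W
n=22: only reaches 21(W), 19(W), all W → L
n=23: reaches L-position 22 → W
n=24: only reaches 23(W), 21(W), all W → L
n=25: reaches L-position 24 → W
n=26: only reaches 25(W), 23(W), all W → L
n=27: reaches L-position 26 → W
n=28: only reaches 27(W), 25(W), all W → L
n=29: reaches L-position 28 → W
n=30: only reaches 29(W), 27(W), all W → L
n=31: reaches L-position 30 → W
n=32: only reaches 31(W), 29(W), all W → L
n=33: reaches L-position 32 → W
n=34: only reaches 33(W), 31(W), all W → L
n=35: reaches L-position 34 → W
From 35, the L positions reachable in one move are: 34, 32. Any move reaching one of these is winning.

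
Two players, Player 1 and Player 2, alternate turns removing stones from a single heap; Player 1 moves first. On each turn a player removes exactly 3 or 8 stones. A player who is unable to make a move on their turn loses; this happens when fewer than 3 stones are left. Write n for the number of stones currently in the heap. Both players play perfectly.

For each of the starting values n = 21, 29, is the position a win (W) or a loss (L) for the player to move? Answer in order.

Classify positions by backward induction: terminal positions (no move available) are L. From any other position, the mover wins iff some move reaches an L.
n=0: no move → L
n=1: no move → L
n=2: no move → L
n=3: can move to 0, which is L ⇒ W
n=4: can move to 1, which is L ⇒ W
n=5: can move to 2, which is L ⇒ W
n=6: the only move is to 3(W), a W ⇒ L
n=7: the only move is to 4(W), a W ⇒ L
n=8: can move to 0, which is L ⇒ W
n=9: can move to 6, which is L ⇒ W
n=10: can move to 7, which is L ⇒ W
n=11: moves to 8(W), 3(W); every one is W ⇒ L
n=12: moves to 9(W), 4(W); every one is W ⇒ L
n=13: moves to 10(W), 5(W); every one is W ⇒ L
n=14: can move to 11, which is L ⇒ W
n=15: can move to 12, which is L ⇒ W
n=16: can move to 13, which is L ⇒ W
n=17: moves to 14(W), 9(W); every one is W ⇒ L
n=18: moves to 15(W), 10(W); every one is W ⇒ L
n=19: can move to 11, which is L ⇒ W
n=20: can move to 17, which is L ⇒ W
n=21: can move to 18, which is L ⇒ W
n=22: moves to 19(W), 14(W); every one is W ⇒ L
n=23: moves to 20(W), 15(W); every one is W ⇒ L
n=24: moves to 21(W), 16(W); every one is W ⇒ L
n=25: can move to 22, which is L ⇒ W
n=26: can move to 23, which is L ⇒ W
n=27: can move to 24, which is L ⇒ W
n=28: moves to 25(W), 20(W); every one is W ⇒ L
n=29: moves to 26(W), 21(W); every one is W ⇒ L

21: W, 29: L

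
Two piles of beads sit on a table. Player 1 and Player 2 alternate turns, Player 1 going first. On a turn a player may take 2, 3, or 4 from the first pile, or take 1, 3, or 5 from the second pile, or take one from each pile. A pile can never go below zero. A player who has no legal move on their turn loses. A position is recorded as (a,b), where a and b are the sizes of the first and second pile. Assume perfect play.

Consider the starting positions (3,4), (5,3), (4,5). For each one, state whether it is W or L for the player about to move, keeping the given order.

Build the W/L table. Terminal = L. A non-terminal position is W if it has a move to some L; otherwise it is L.
No move ever increases a pile, so every position that can arise here has a ≤ 5 and b ≤ 5; it is enough to label the cells with 0 ≤ a ≤ 5 and 0 ≤ b ≤ 5.
Every move lowers a or b (never raises either), so fill the grid row by row in increasing a, and left to right within a row: each cell's successors are then already labelled.
      b=0  b=1  b=2  b=3  b=4  b=5
a=0:    L    W    L    W    L    W
a=1:    L    W    L    W    L    W
a=2:    W    W    W    W    W    W
a=3:    W    L    W    L    W    L
a=4:    W    L    W    L    W    L
a=5:    W    W    W    W    W    W
Cells with no legal move (terminal, hence L): (0,0), (1,0).
The remaining L cells, each justified by listing all of its moves:
(0,2): only reaches (0,1)(W), which is W → L
(0,4): only reaches (0,3)(W), (0,1)(W), all W → L
(1,2): only reaches (1,1)(W), (0,1)(W), all W → L
(1,4): only reaches (1,3)(W), (1,1)(W), (0,3)(W), all W → L
(3,1): only reaches (1,1)(W), (0,1)(W), (3,0)(W), (2,0)(W), all W → L
(3,3): only reaches (1,3)(W), (0,3)(W), (3,2)(W), (3,0)(W), (2,2)(W), all W → L
(3,5): only reaches (1,5)(W), (0,5)(W), (3,4)(W), (3,2)(W), (3,0)(W), (2,4)(W), all W → L
(4,1): only reaches (2,1)(W), (1,1)(W), (0,1)(W), (4,0)(W), (3,0)(W), all W → L
(4,3): only reaches (2,3)(W), (1,3)(W), (0,3)(W), (4,2)(W), (4,0)(W), (3,2)(W), all W → L
(4,5): only reaches (2,5)(W), (1,5)(W), (0,5)(W), (4,4)(W), (4,2)(W), (4,0)(W), (3,4)(W), all W → L
Every other cell has at least one move into one of the L cells above, so it is W.
(3,4): the move to (1,4) reaches an L cell, so W
(5,3): the move to (3,3) reaches an L cell, so W
(4,5): one of the L cells justified above, so L

(3,4): W, (5,3): W, (4,5): L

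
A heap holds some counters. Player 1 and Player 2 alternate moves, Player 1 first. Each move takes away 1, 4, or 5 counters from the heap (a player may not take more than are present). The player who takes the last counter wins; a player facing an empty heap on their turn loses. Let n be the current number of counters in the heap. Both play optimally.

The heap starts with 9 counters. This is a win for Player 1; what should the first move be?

Remove 1, leaving 8.

Use the standard recursion: the mover loses at a terminal position; elsewhere, the mover wins exactly when some move hands the opponent an L position.
n=0: no move → L
n=1: reaches L-position 0 → W
n=2: only reaches 1(W), which is W → L
n=3: reaches L-position 2 → W
n=4: reaches L-position 0 → W
n=5: reaches L-position 0 → W
n=6: reaches L-position 2 → W
n=7: reaches L-position 2 → W
n=8: only reaches 7(W), 4(W), 3(W), all W → L
n=9: reaches L-position 8 → W
From 9, the L positions reachable in one move are: 8.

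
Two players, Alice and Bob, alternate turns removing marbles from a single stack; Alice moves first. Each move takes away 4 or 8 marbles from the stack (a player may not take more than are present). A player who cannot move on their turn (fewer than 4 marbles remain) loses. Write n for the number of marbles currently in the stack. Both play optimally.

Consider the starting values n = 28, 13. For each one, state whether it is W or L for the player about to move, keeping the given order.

28: W, 13: L

Label each position W (a win for the player to move) or L (a loss). A position with no legal move is L; any other position is W exactly when some move reaches an L, and L when every move reaches a W.
n=0: no move → L
n=1: no move → L
n=2: no move → L
n=3: no move → L
n=4: W (go to 0, an L position)
n=5: W (go to 1, an L position)
n=6: W (go to 2, an L position)
n=7: W (go to 3, an L position)
n=8: W (go to 0, an L position)
n=9: W (go to 1, an L position)
n=10: W (go to 2, an L position)
n=11: W (go to 3, an L position)
n=12: L (options 8(W), 4(W) are all W)
n=13: L (options 9(W), 5(W) are all W)
n=14: L (options 10(W), 6(W) are all W)
n=15: L (options 11(W), 7(W) are all W)
n=16: W (go to 12, an L position)
n=17: W (go to 13, an L position)
n=18: W (go to 14, an L position)
n=19: W (go to 15, an L position)
n=20: W (go to 12, an L position)
n=21: W (go to 13, an L position)
n=22: W (go to 14, an L position)
n=23: W (go to 15, an L position)
n=24: L (options 20(W), 16(W) are all W)
n=25: L (options 21(W), 17(W) are all W)
n=26: L (options 22(W), 18(W) are all W)
n=27: L (options 23(W), 19(W) are all W)
n=28: W (go to 24, an L position)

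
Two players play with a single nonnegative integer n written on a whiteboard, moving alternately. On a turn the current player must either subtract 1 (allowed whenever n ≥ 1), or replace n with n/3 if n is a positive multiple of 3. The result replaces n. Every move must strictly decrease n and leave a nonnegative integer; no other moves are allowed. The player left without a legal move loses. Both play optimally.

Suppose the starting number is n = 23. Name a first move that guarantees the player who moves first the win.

Work bottom-up. With no move the player to move loses. Otherwise the position is W if at least one move leads to an L position for the opponent, and L if every move leads to a W.
n=0: no move → L
n=1: →0(L), so W
n=2: →1(W) only, which is W, so L
n=3: →2(L), so W
n=4: →3(W) only, which is W, so L
n=5: →4(L), so W
n=6: →2(L), so W
n=7: →6(W) only, which is W, so L
n=8: →7(L), so W
n=9: →3(W), 8(W) — all W, so L
n=10: →9(L), so W
n=11: →10(W) only, which is W, so L
n=12: →4(L), so W
n=13: →12(W) only, which is W, so L
n=14: →13(L), so W
n=15: →5(W), 14(W) — all W, so L
n=16: →15(L), so W
n=17: →16(W) only, which is W, so L
n=18: →17(L), so W
n=19: →18(W) only, which is W, so L
n=20: →19(L), so W
n=21: →7(L), so W
n=22: →21(W) only, which is W, so L
n=23: →22(L), so W
From 23, the L positions reachable in one move are: 22.

Move to 22.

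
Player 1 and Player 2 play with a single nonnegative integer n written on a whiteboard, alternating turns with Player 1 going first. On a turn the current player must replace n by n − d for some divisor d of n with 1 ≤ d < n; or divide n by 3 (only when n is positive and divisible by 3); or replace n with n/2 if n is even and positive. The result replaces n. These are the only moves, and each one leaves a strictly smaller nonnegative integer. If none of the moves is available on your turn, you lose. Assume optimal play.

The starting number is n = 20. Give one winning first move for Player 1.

Move to 15.

Work bottom-up. With no move the player to move loses. Otherwise the position is W if at least one move leads to an L position for the opponent, and L if every move leads to a W.
n=0: no move → L
n=1: no move → L
n=2: can move to 1, which is L ⇒ W
n=3: can move to 1, which is L ⇒ W
n=4: moves to 2(W), 3(W); every one is W ⇒ L
n=5: can move to 4, which is L ⇒ W
n=6: can move to 4, which is L ⇒ W
n=7: the only move is to 6(W), a W ⇒ L
n=8: can move to 4, which is L ⇒ W
n=9: moves to 3(W), 6(W), 8(W); every one is W ⇒ L
n=10: can move to 9, which is L ⇒ W
n=11: the only move is to 10(W), a W ⇒ L
n=12: can move to 4, which is L ⇒ W
n=13: the only move is to 12(W), a W ⇒ L
n=14: can move to 7, which is L ⇒ W
n=15: moves to 5(W), 10(W), 12(W), 14(W); every one is W ⇒ L
n=16: can move to 15, which is L ⇒ W
n=17: the only move is to 16(W), a W ⇒ L
n=18: can move to 9, which is L ⇒ W
n=19: the only move is to 18(W), a W ⇒ L
n=20: can move to 15, which is L ⇒ W
From 20, the L positions reachable in one move are: 15, 19. Any move reaching one of these is winning.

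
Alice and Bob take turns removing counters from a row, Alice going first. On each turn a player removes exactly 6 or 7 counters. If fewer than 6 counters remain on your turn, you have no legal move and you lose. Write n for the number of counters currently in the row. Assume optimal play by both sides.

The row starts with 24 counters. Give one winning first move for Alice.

Remove 6, leaving 18.

Label each position W (a win for the player to move) or L (a loss). A position with no legal move is L; any other position is W exactly when some move reaches an L, and L when every move reaches a W.
n=0: no move → L
n=1: no move → L
n=2: no move → L
n=3: no move → L
n=4: no move → L
n=5: no move → L
n=6: W (go to 0, an L position)
n=7: W (go to 1, an L position)
n=8: W (go to 2, an L position)
n=9: W (go to 3, an L position)
n=10: W (go to 4, an L position)
n=11: W (go to 5, an L position)
n=12: W (go to 5, an L position)
n=13: L (options 7(W), 6(W) are all W)
n=14: L (options 8(W), 7(W) are all W)
n=15: L (options 9(W), 8(W) are all W)
n=16: L (options 10(W), 9(W) are all W)
n=17: L (options 11(W), 10(W) are all W)
n=18: L (options 12(W), 11(W) are all W)
n=19: W (go to 13, an L position)
n=20: W (go to 14, an L position)
n=21: W (go to 15, an L position)
n=22: W (go to 16, an L position)
n=23: W (go to 17, an L position)
n=24: W (go to 18, an L position)
From 24, the L positions reachable in one move are: 18, 17. Any move reaching one of these is winning.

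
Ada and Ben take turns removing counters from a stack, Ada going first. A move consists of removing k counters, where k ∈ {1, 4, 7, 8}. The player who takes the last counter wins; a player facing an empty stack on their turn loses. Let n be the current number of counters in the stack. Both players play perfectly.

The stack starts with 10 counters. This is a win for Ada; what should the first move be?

Use the standard recursion: the mover loses at a terminal position; elsewhere, the mover wins exactly when some move hands the opponent an L position.
n=0: no move → L
n=1: reaches L-position 0 → W
n=2: only reaches 1(W), which is W → L
n=3: reaches L-position 2 → W
n=4: reaches L-position 0 → W
n=5: only reaches 4(W), 1(W), all W → L
n=6: reaches L-position 5 → W
n=7: reaches L-position 0 → W
n=8: reaches L-position 0 → W
n=9: reaches L-position 5 → W
n=10: reaches L-position 2 → W
From 10, the L positions reachable in one move are: 2.

Remove 8, leaving 2.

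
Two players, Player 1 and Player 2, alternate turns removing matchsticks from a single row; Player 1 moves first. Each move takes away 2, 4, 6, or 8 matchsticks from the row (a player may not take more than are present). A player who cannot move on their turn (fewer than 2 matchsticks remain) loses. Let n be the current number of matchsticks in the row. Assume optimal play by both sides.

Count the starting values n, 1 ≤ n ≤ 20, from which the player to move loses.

4

Build the W/L table. Terminal = L. A non-terminal position is W if it has a move to some L; otherwise it is L.
n=0: no move → L
n=1: no move → L
n=2: →0(L), so W
n=3: →1(L), so W
n=4: →0(L), so W
n=5: →1(L), so W
n=6: →0(L), so W
n=7: →1(L), so W
n=8: →0(L), so W
n=9: →1(L), so W
n=10: →8(W), 6(W), 4(W), 2(W) — all W, so L
n=11: →9(W), 7(W), 5(W), 3(W) — all W, so L
n=12: →10(L), so W
n=13: →11(L), so W
n=14: →10(L), so W
n=15: →11(L), so W
n=16: →10(L), so W
n=17: →11(L), so W
n=18: →10(L), so W
n=19: →11(L), so W
n=20: →18(W), 16(W), 14(W), 12(W) — all W, so L
L entries with 1 ≤ n ≤ 20 (n=0 is outside the asked range and is not counted): n = 1, 10, 11, 20; that makes 4.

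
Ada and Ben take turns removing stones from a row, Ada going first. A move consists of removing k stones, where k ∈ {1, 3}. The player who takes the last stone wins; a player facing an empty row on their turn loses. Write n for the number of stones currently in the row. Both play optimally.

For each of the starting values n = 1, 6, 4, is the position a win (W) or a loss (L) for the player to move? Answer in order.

Use the standard recursion: the mover loses at a terminal position; elsewhere, the mover wins exactly when some move hands the opponent an L position.
n=0: no move → L
n=1: W (go to 0, an L position)
n=2: L (sole option 1(W) is W)
n=3: W (go to 2, an L position)
n=4: L (options 3(W), 1(W) are all W)
n=5: W (go to 4, an L position)
n=6: L (options 5(W), 3(W) are all W)

1: W, 6: L, 4: L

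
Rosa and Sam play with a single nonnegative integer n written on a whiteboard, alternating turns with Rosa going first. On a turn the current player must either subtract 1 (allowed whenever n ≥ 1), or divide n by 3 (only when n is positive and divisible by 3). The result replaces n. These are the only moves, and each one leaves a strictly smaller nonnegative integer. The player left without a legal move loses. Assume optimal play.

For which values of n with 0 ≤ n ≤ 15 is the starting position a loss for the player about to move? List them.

0, 2, 4, 7, 9, 11, 13, 15

Label each position W (a win for the player to move) or L (a loss). A position with no legal move is L; any other position is W exactly when some move reaches an L, and L when every move reaches a W.
n=0: no move → L
n=1: W (go to 0, an L position)
n=2: L (sole option 1(W) is W)
n=3: W (go to 2, an L position)
n=4: L (sole option 3(W) is W)
n=5: W (go to 4, an L position)
n=6: W (go to 2, an L position)
n=7: L (sole option 6(W) is W)
n=8: W (go to 7, an L position)
n=9: L (options 3(W), 8(W) are all W)
n=10: W (go to 9, an L position)
n=11: L (sole option 10(W) is W)
n=12: W (go to 4, an L position)
n=13: L (sole option 12(W) is W)
n=14: W (go to 13, an L position)
n=15: L (options 5(W), 14(W) are all W)
Reading off the rows marked L gives the requested list; there are 8 such values of n.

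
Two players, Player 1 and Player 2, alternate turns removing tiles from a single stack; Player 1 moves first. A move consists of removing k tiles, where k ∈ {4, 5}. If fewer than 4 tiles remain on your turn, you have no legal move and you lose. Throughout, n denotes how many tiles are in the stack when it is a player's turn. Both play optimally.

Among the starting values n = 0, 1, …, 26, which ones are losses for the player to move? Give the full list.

Work bottom-up. With no move the player to move loses. Otherwise the position is W if at least one move leads to an L position for the opponent, and L if every move leads to a W.
n=0: no move → L
n=1: no move → L
n=2: no move → L
n=3: no move → L
n=4: W (go to 0, an L position)
n=5: W (go to 1, an L position)
n=6: W (go to 2, an L position)
n=7: W (go to 3, an L position)
n=8: W (go to 3, an L position)
n=9: L (options 5(W), 4(W) are all W)
n=10: L (options 6(W), 5(W) are all W)
n=11: L (options 7(W), 6(W) are all W)
n=12: L (options 8(W), 7(W) are all W)
n=13: W (go to 9, an L position)
n=14: W (go to 10, an L position)
n=15: W (go to 11, an L position)
n=16: W (go to 12, an L position)
n=17: W (go to 12, an L position)
n=18: L (options 14(W), 13(W) are all W)
n=19: L (options 15(W), 14(W) are all W)
n=20: L (options 16(W), 15(W) are all W)
n=21: L (options 17(W), 16(W) are all W)
n=22: W (go to 18, an L position)
n=23: W (go to 19, an L position)
n=24: W (go to 20, an L position)
n=25: W (go to 21, an L position)
n=26: W (go to 21, an L position)
The losing starting values of n are exactly the entries labelled L in this table (12 of them).

0, 1, 2, 3, 9, 10, 11, 12, 18, 19, 20, 21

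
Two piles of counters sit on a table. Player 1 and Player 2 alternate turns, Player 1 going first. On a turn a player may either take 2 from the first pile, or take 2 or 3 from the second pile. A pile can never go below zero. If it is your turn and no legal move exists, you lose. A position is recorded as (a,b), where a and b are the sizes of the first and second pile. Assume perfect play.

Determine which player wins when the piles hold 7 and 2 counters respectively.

Label each position W (a win for the player to move) or L (a loss). A position with no legal move is L; any other position is W exactly when some move reaches an L, and L when every move reaches a W.
No move ever increases a pile, so every position that can arise here has a ≤ 7 and b ≤ 2; it is enough to label the cells with 0 ≤ a ≤ 7 and 0 ≤ b ≤ 2.
Every move lowers a or b (never raises either), so fill the grid row by row in increasing a, and left to right within a row: each cell's successors are then already labelled.
      b=0  b=1  b=2
a=0:    L    L    W
a=1:    L    L    W
a=2:    W    W    L
a=3:    W    W    L
a=4:    L    L    W
a=5:    L    L    W
a=6:    W    W    L
a=7:    W    W    L
Cells with no legal move (terminal, hence L): (0,0), (0,1), (1,0), (1,1).
The remaining L cells, each justified by listing all of its moves:
(2,2): only reaches (0,2)(W), (2,0)(W), all W → L
(3,2): only reaches (1,2)(W), (3,0)(W), all W → L
(4,0): only reaches (2,0)(W), which is W → L
(4,1): only reaches (2,1)(W), which is W → L
(5,0): only reaches (3,0)(W), which is W → L
(5,1): only reaches (3,1)(W), which is W → L
(6,2): only reaches (4,2)(W), (6,0)(W), all W → L
(7,2): only reaches (5,2)(W), (7,0)(W), all W → L
Every other cell has at least one move into one of the L cells above, so it is W.
Every move from (7,2) reaches a W position, so the mover loses.

Player 2 wins.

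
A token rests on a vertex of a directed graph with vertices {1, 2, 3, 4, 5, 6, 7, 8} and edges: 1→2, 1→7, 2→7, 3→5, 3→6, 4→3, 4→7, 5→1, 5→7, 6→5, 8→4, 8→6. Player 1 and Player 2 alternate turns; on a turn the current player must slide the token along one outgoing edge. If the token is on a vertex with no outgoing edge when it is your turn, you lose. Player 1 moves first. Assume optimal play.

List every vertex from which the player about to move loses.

6, 7

Positions with no move are L. A position that does have a move is losing for the player to move precisely when every available move leads to a winning position for the opponent. Fill in the labels:
Every edge goes from a vertex to one that appears earlier in the order 7, 2, 1, 5, 6, 3, 4, 8, so processing vertices in that order labels each vertex after all of its successors.
7: no outgoing edge → L
2: →7(L), so W
1: →7(L), so W
5: →7(L), so W
6: →5(W) only, which is W, so L
3: →6(L), so W
4: →7(L), so W
8: →6(L), so W
Reading off the rows marked L gives the requested list; there are 2 such vertices.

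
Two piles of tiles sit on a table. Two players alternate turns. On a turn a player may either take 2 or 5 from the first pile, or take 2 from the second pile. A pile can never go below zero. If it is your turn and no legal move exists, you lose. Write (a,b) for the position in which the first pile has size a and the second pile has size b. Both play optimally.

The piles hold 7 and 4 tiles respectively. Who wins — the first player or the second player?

Compute win/loss labels from the base case upward. A position with no move is L. Any other position is W if it can reach an L in one move, else L.
No move ever increases a pile, so every position that can arise here has a ≤ 7 and b ≤ 4; it is enough to label the cells with 0 ≤ a ≤ 7 and 0 ≤ b ≤ 4.
Every move lowers a or b (never raises either), so fill the grid row by row in increasing a, and left to right within a row: each cell's successors are then already labelled.
      b=0  b=1  b=2  b=3  b=4
a=0:    L    L    W    W    L
a=1:    L    L    W    W    L
a=2:    W    W    L    L    W
a=3:    W    W    L    L    W
a=4:    L    L    W    W    L
a=5:    W    W    W    W    W
a=6:    W    W    L    L    W
a=7:    L    L    W    W    L
Cells with no legal move (terminal, hence L): (0,0), (0,1), (1,0), (1,1).
The remaining L cells, each justified by listing all of its moves:
(0,4): only reaches (0,2)(W), which is W → L
(1,4): only reaches (1,2)(W), which is W → L
(2,2): only reaches (0,2)(W), (2,0)(W), all W → L
(2,3): only reaches (0,3)(W), (2,1)(W), all W → L
(3,2): only reaches (1,2)(W), (3,0)(W), all W → L
(3,3): only reaches (1,3)(W), (3,1)(W), all W → L
(4,0): only reaches (2,0)(W), which is W → L
(4,1): only reaches (2,1)(W), which is W → L
(4,4): only reaches (2,4)(W), (4,2)(W), all W → L
(6,2): only reaches (4,2)(W), (1,2)(W), (6,0)(W), all W → L
(6,3): only reaches (4,3)(W), (1,3)(W), (6,1)(W), all W → L
(7,0): only reaches (5,0)(W), (2,0)(W), all W → L
(7,1): only reaches (5,1)(W), (2,1)(W), all W → L
(7,4): only reaches (5,4)(W), (2,4)(W), (7,2)(W), all W → L
Every other cell has at least one move into one of the L cells above, so it is W.
The starting position (7,4) is L: whatever the player to move does, the opponent receives a W position.

The second player wins.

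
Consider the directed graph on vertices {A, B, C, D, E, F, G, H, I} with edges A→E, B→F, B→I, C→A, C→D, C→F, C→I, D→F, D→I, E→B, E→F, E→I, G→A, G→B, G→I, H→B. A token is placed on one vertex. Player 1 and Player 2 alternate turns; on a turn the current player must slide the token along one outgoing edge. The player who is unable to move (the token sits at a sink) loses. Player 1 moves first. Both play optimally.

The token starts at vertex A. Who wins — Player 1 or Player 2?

Player 2 wins.

Positions with no move are L. A position that does have a move is losing for the player to move precisely when every available move leads to a winning position for the opponent. Fill in the labels:
Every edge goes from a vertex to one that appears earlier in the order I, F, B, E, D, A, C, G, H, so processing vertices in that order labels each vertex after all of its successors.
I: no outgoing edge → L
F: no outgoing edge → L
B: →F(L), so W
E: →F(L), so W
D: →F(L), so W
A: →E(W) only, which is W, so L
C: →A(L), so W
G: →A(L), so W
H: →B(W) only, which is W, so L
Every move from A reaches a W position, so the mover loses.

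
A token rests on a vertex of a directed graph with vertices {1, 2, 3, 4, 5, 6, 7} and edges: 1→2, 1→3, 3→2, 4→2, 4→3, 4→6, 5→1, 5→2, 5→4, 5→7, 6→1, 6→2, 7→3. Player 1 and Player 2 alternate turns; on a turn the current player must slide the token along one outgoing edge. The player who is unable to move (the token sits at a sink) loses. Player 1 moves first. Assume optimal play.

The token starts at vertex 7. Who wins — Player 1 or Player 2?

Player 2 wins.

Build the W/L table. Terminal = L. A non-terminal position is W if it has a move to some L; otherwise it is L.
Every edge goes from a vertex to one that appears earlier in the order 2, 3, 1, 6, 4, 7, 5, so processing vertices in that order labels each vertex after all of its successors.
2: no outgoing edge → L
3: can move to 2, which is L ⇒ W
1: can move to 2, which is L ⇒ W
6: can move to 2, which is L ⇒ W
4: can move to 2, which is L ⇒ W
7: the only move is to 3(W), a W ⇒ L
5: can move to 7, which is L ⇒ W
The starting position 7 is L: whatever Player 1 does, the opponent receives a W position.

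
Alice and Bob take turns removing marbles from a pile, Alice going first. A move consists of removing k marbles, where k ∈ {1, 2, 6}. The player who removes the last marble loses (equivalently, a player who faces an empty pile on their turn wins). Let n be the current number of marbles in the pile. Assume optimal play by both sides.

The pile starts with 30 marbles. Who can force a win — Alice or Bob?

Classify positions by backward induction: terminal positions (no move available) are W. From any other position, the mover wins iff some move reaches an L.
n=0: no move; the opponent has just taken the last marble and therefore loses → W
n=1: →0(W) only, which is W, so L
n=2: →1(L), so W
n=3: →1(L), so W
n=4: →3(W), 2(W) — all W, so L
n=5: →4(L), so W
n=6: →4(L), so W
n=7: →1(L), so W
n=8: →7(W), 6(W), 2(W) — all W, so L
n=9: →8(L), so W
n=10: →8(L), so W
n=11: →10(W), 9(W), 5(W) — all W, so L
n=12: →11(L), so W
n=13: →11(L), so W
n=14: →8(L), so W
n=15: →14(W), 13(W), 9(W) — all W, so L
n=16: →15(L), so W
n=17: →15(L), so W
n=18: →17(W), 16(W), 12(W) — all W, so L
n=19: →18(L), so W
n=20: →18(L), so W
n=21: →15(L), so W
n=22: →21(W), 20(W), 16(W) — all W, so L
n=23: →22(L), so W
n=24: →22(L), so W
n=25: →24(W), 23(W), 19(W) — all W, so L
n=26: →25(L), so W
n=27: →25(L), so W
n=28: →22(L), so W
n=29: →28(W), 27(W), 23(W) — all W, so L
n=30: →29(L), so W
The starting position 30 is W: Alice should remove 1, leaving 29, handing over an L position.

Alice wins.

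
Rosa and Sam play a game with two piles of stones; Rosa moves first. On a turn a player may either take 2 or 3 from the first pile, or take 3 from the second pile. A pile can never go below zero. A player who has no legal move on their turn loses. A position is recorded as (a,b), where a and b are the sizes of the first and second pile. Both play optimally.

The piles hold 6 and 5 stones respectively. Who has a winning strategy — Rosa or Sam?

Classify positions by backward induction: terminal positions (no move available) are L. From any other position, the mover wins iff some move reaches an L.
No move ever increases a pile, so every position that can arise here has a ≤ 6 and b ≤ 5; it is enough to label the cells with 0 ≤ a ≤ 6 and 0 ≤ b ≤ 5.
Every move lowers a or b (never raises either), so fill the grid row by row in increasing a, and left to right within a row: each cell's successors are then already labelled.
      b=0  b=1  b=2  b=3  b=4  b=5
a=0:    L    L    L    W    W    W
a=1:    L    L    L    W    W    W
a=2:    W    W    W    L    L    L
a=3:    W    W    W    L    L    L
a=4:    W    W    W    W    W    W
a=5:    L    L    L    W    W    W
a=6:    L    L    L    W    W    W
Cells with no legal move (terminal, hence L): (0,0), (0,1), (0,2), (1,0), (1,1), (1,2).
The remaining L cells, each justified by listing all of its moves:
(2,3): moves to (0,3)(W), (2,0)(W); every one is W ⇒ L
(2,4): moves to (0,4)(W), (2,1)(W); every one is W ⇒ L
(2,5): moves to (0,5)(W), (2,2)(W); every one is W ⇒ L
(3,3): moves to (1,3)(W), (0,3)(W), (3,0)(W); every one is W ⇒ L
(3,4): moves to (1,4)(W), (0,4)(W), (3,1)(W); every one is W ⇒ L
(3,5): moves to (1,5)(W), (0,5)(W), (3,2)(W); every one is W ⇒ L
(5,0): moves to (3,0)(W), (2,0)(W); every one is W ⇒ L
(5,1): moves to (3,1)(W), (2,1)(W); every one is W ⇒ L
(5,2): moves to (3,2)(W), (2,2)(W); every one is W ⇒ L
(6,0): moves to (4,0)(W), (3,0)(W); every one is W ⇒ L
(6,1): moves to (4,1)(W), (3,1)(W); every one is W ⇒ L
(6,2): moves to (4,2)(W), (3,2)(W); every one is W ⇒ L
Every other cell has at least one move into one of the L cells above, so it is W.
From (6,5) Rosa can move to (3,5), reaching an L position.

Rosa wins.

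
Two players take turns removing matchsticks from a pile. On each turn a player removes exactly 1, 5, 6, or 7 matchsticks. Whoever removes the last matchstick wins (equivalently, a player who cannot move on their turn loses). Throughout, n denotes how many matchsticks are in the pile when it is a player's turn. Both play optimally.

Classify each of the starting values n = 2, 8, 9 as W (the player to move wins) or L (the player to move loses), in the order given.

2: L, 8: W, 9: W

Label each position W (a win for the player to move) or L (a loss). A position with no legal move is L; any other position is W exactly when some move reaches an L, and L when every move reaches a W.
n=0: no move → L
n=1: can move to 0, which is L ⇒ W
n=2: the only move is to 1(W), a W ⇒ L
n=3: can move to 2, which is L ⇒ W
n=4: the only move is to 3(W), a W ⇒ L
n=5: can move to 4, which is L ⇒ W
n=6: can move to 0, which is L ⇒ W
n=7: can move to 2, which is L ⇒ W
n=8: can move to 2, which is L ⇒ W
n=9: can move to 4, which is L ⇒ W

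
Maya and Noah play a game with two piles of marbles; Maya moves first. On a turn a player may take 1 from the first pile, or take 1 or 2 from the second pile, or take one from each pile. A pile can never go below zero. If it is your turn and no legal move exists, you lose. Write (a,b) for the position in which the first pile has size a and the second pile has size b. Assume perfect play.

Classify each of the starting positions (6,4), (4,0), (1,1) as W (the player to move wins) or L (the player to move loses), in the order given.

Positions with no move are L. A position that does have a move is losing for the player to move precisely when every available move leads to a winning position for the opponent. Fill in the labels:
No move ever increases a pile, so every position that can arise here has a ≤ 6 and b ≤ 4; it is enough to label the cells with 0 ≤ a ≤ 6 and 0 ≤ b ≤ 4.
Every move lowers a or b (never raises either), so fill the grid row by row in increasing a, and left to right within a row: each cell's successors are then already labelled.
      b=0  b=1  b=2  b=3  b=4
a=0:    L    W    W    L    W
a=1:    W    W    L    W    W
a=2:    L    W    W    W    L
a=3:    W    W    L    W    W
a=4:    L    W    W    W    L
a=5:    W    W    L    W    W
a=6:    L    W    W    W    L
Cells with no legal move (terminal, hence L): (0,0).
The remaining L cells, each justified by listing all of its moves:
(0,3): →(0,2)(W), (0,1)(W) — all W, so L
(1,2): →(0,2)(W), (1,1)(W), (1,0)(W), (0,1)(W) — all W, so L
(2,0): →(1,0)(W) only, which is W, so L
(2,4): →(1,4)(W), (2,3)(W), (2,2)(W), (1,3)(W) — all W, so L
(3,2): →(2,2)(W), (3,1)(W), (3,0)(W), (2,1)(W) — all W, so L
(4,0): →(3,0)(W) only, which is W, so L
(4,4): →(3,4)(W), (4,3)(W), (4,2)(W), (3,3)(W) — all W, so L
(5,2): →(4,2)(W), (5,1)(W), (5,0)(W), (4,1)(W) — all W, so L
(6,0): →(5,0)(W) only, which is W, so L
(6,4): →(5,4)(W), (6,3)(W), (6,2)(W), (5,3)(W) — all W, so L
Every other cell has at least one move into one of the L cells above, so it is W.
(6,4): one of the L cells justified above, so L
(4,0): one of the L cells justified above, so L
(1,1): the move to (0,0) reaches an L cell, so W

(6,4): L, (4,0): L, (1,1): W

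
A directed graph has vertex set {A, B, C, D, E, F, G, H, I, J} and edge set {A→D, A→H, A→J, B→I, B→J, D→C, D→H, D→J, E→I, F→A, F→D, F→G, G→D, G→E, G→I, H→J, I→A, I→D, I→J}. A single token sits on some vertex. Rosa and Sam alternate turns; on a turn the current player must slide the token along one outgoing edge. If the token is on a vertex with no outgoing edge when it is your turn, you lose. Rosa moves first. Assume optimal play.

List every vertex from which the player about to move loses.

Work bottom-up. With no move the player to move loses. Otherwise the position is W if at least one move leads to an L position for the opponent, and L if every move leads to a W.
Every edge goes from a vertex to one that appears earlier in the order J, C, H, D, A, I, B, E, G, F, so processing vertices in that order labels each vertex after all of its successors.
J: no outgoing edge → L
C: no outgoing edge → L
H: →J(L), so W
D: →C(L), so W
A: →J(L), so W
I: →J(L), so W
B: →J(L), so W
E: →I(W) only, which is W, so L
G: →E(L), so W
F: →G(W), A(W), D(W) — all W, so L
Reading off the rows marked L gives the requested list; there are 4 such vertices.

C, E, F, J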